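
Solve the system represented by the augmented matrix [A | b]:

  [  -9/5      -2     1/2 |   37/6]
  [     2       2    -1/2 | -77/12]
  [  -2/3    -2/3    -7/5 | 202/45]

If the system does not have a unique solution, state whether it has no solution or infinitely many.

x_1 = -5/4, x_2 = -7/3, x_3 = -3/2

Row-reduce the augmented matrix:
R1 ← R1 / (-9/5).
R2 ← R2 − 2·R1.
R3 ← R3 + 2/3·R1.
R2 ← R2 / (-2/9).
R1 ← R1 − 10/9·R2.
R3 ← R3 − 2/27·R2.
R3 ← R3 / (-47/30).
R2 ← R2 + 1/4·R3.
Reading off the reduced rows gives x_1 = -5/4, x_2 = -7/3, x_3 = -3/2.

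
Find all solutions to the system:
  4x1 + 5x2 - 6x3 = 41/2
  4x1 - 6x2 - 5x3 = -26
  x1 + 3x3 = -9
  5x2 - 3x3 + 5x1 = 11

Row-reduce:
R1 ← R1 / (4).
R2 ← R2 − 4·R1.
R3 ← R3 − 1·R1.
R4 ← R4 − 5·R1.
R2 ← R2 / (-11).
R1 ← R1 − 5/4·R2.
R3 ← R3 + 5/4·R2.
R4 ← R4 + 5/4·R2.
R3 ← R3 / (193/44).
R1 ← R1 + 61/44·R3.
R2 ← R2 + 1/11·R3.
R4 ← R4 − 193/44·R3.
Row 4 reduces to 0 = -1/2, a contradiction. The system is inconsistent.

no solution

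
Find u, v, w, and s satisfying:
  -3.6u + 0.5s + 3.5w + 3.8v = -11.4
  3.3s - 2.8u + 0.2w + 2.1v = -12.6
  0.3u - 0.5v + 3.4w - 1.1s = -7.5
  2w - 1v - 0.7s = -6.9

u = 3, v = 3, w = -3, s = -3

Row-reduce the augmented matrix:
R1 ← R1 / (-18/5).
R2 ← R2 + 14/5·R1.
R3 ← R3 − 3/10·R1.
R2 ← R2 / (-77/90).
R1 ← R1 + 19/18·R2.
R3 ← R3 + 11/60·R2.
R4 ← R4 + 1·R2.
R3 ← R3 / (237/56).
R1 ← R1 − 659/308·R3.
R2 ← R2 − 227/77·R3.
R4 ← R4 − 381/77·R3.
R4 ← R4 / (-18561/8690).
R1 ← R1 + 12514/4345·R4.
R2 ← R2 + 9693/4345·R4.
R3 ← R3 + 157/395·R4.
Reading off the reduced rows gives u = 3, v = 3, w = -3, s = -3.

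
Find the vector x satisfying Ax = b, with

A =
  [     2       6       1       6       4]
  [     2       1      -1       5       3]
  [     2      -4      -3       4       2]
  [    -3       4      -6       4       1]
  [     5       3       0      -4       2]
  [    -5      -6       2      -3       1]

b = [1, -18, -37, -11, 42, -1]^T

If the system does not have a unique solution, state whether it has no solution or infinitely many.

x_1 = 0, x_2 = 4, x_3 = 1, x_4 = -6, x_5 = 3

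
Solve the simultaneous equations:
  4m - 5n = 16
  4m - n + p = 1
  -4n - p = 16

Row-reduce:
R1 ← R1 / (4).
R2 ← R2 − 4·R1.
R2 ← R2 / (4).
R1 ← R1 + 5/4·R2.
R3 ← R3 + 4·R2.
Row 3 reduces to 0 = 1, a contradiction. The system is inconsistent.

no solution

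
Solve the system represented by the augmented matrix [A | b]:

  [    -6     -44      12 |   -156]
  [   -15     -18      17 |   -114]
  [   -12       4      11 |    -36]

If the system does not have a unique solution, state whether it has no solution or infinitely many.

Row-reduce:
R1 ← R1 / (-6).
R2 ← R2 + 15·R1.
R3 ← R3 + 12·R1.
R2 ← R2 / (92).
R1 ← R1 − 22/3·R2.
R3 ← R3 − 92·R2.
Rank is 2 with 3 unknowns, leaving x_3 free.

infinitely many solutions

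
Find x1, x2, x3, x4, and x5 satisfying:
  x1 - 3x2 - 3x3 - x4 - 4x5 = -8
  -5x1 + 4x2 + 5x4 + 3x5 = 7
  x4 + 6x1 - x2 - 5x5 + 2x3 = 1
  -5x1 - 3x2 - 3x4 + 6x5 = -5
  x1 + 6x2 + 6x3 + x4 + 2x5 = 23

Row-reduce the augmented matrix:
R2 ← R2 + 5·R1.
R3 ← R3 − 6·R1.
R4 ← R4 + 5·R1.
R5 ← R5 − 1·R1.
R2 ← R2 / (-11).
R1 ← R1 + 3·R2.
R3 ← R3 − 17·R2.
R4 ← R4 + 18·R2.
R5 ← R5 − 9·R2.
R3 ← R3 / (-35/11).
R1 ← R1 − 12/11·R3.
R2 ← R2 − 15/11·R3.
R4 ← R4 − 105/11·R3.
R5 ← R5 + 36/11·R3.
R4 ← R4 / (13).
R1 ← R1 − 7/5·R4.
R2 ← R2 − 3·R4.
R3 ← R3 + 11/5·R4.
R5 ← R5 + 26/5·R4.
R5 ← R5 / (-127/35).
R1 ← R1 + 453/455·R5.
R2 ← R2 − 25/91·R5.
R3 ← R3 − 424/455·R5.
R4 ← R4 + 8/13·R5.
Reading off the reduced rows gives x1 = -2, x2 = 2, x3 = 3, x4 = -1, x5 = -2.

x1 = -2, x2 = 2, x3 = 3, x4 = -1, x5 = -2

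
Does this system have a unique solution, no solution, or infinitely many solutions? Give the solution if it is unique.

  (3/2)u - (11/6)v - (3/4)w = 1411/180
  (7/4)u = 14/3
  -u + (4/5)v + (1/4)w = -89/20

Row-reduce the augmented matrix:
R1 ← R1 / (3/2).
R2 ← R2 − 7/4·R1.
R3 ← R3 + 1·R1.
R2 ← R2 / (77/36).
R1 ← R1 + 11/9·R2.
R3 ← R3 + 19/45·R2.
R3 ← R3 / (-17/220).
R2 ← R2 − 9/22·R3.
Reading off the reduced rows gives u = 8/3, v = -8/3, w = 7/5.

u = 8/3, v = -8/3, w = 7/5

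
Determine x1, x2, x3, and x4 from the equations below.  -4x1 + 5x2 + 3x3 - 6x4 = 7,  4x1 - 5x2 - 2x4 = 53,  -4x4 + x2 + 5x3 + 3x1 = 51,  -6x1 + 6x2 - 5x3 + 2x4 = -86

Row-reduce the augmented matrix:
R1 ← R1 / (-4).
R2 ← R2 − 4·R1.
R3 ← R3 − 3·R1.
R4 ← R4 + 6·R1.
Swap R2 and R3.
R2 ← R2 / (19/4).
R1 ← R1 + 5/4·R2.
R4 ← R4 + 3/2·R2.
R3 ← R3 / (3).
R1 ← R1 − 22/19·R3.
R2 ← R2 − 29/19·R3.
R4 ← R4 + 137/19·R3.
R4 ← R4 / (-622/57).
R1 ← R1 − 134/57·R4.
R2 ← R2 − 130/57·R4.
R3 ← R3 + 8/3·R4.
Reading off the reduced rows gives x1 = 4, x2 = -5, x3 = 4, x4 = -6.

x1 = 4, x2 = -5, x3 = 4, x4 = -6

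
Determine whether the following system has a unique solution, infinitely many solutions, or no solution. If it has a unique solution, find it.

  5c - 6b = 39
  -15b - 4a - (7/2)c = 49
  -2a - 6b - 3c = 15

no solution

Row-reduce:
Swap R1 and R2.
R1 ← R1 / (-4).
R3 ← R3 + 2·R1.
R2 ← R2 / (-6).
R1 ← R1 − 15/4·R2.
R3 ← R3 − 3/2·R2.
Row 3 reduces to 0 = 1/4, a contradiction. The system is inconsistent.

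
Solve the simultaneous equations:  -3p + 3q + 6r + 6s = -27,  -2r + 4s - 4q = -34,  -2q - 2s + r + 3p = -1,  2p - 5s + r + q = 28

Row-reduce the augmented matrix:
R1 ← R1 / (-3).
R3 ← R3 − 3·R1.
R4 ← R4 − 2·R1.
R2 ← R2 / (-4).
R1 ← R1 + 1·R2.
R3 ← R3 − 1·R2.
R4 ← R4 − 3·R2.
R3 ← R3 / (13/2).
R1 ← R1 + 3/2·R3.
R2 ← R2 − 1/2·R3.
R4 ← R4 − 7/2·R3.
R4 ← R4 / (-9/13).
R1 ← R1 + 24/13·R4.
R2 ← R2 + 18/13·R4.
R3 ← R3 − 10/13·R4.
Reading off the reduced rows gives p = -2, q = 3, r = -1, s = -6.

p = -2, q = 3, r = -1, s = -6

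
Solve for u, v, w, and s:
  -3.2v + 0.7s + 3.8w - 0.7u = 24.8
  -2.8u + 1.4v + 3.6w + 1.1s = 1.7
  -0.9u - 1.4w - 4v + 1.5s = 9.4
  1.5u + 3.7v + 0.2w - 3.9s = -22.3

Row-reduce the augmented matrix:
R1 ← R1 / (-7/10).
R2 ← R2 + 14/5·R1.
R3 ← R3 + 9/10·R1.
R4 ← R4 − 3/2·R1.
R2 ← R2 / (71/5).
R1 ← R1 − 32/7·R2.
R3 ← R3 − 4/35·R2.
R4 ← R4 + 221/70·R2.
R3 ← R3 / (-15388/2485).
R1 ← R1 + 842/497·R3.
R2 ← R2 + 58/71·R3.
R4 ← R4 − 14323/2485·R3.
R4 ← R4 / (-42447/19235).
R1 ← R1 + 4775/7694·R4.
R2 ← R2 + 772/3847·R4.
R3 ← R3 + 1525/15388·R4.
Reading off the reduced rows gives u = 5, v = -3, w = 4, s = 5.

u = 5, v = -3, w = 4, s = 5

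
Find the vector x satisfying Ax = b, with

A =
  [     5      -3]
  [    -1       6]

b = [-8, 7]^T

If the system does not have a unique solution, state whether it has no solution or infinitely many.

x_1 = -1, x_2 = 1

From equation 2: x_1 = -7 + 6·x_2.
Substitute into equation 1 and solve: x_2 = 1.
Then x_1 = -1.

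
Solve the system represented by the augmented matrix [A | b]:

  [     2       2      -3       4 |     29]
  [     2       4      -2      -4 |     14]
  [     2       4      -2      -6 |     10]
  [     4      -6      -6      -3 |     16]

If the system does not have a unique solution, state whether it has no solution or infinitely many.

Row-reduce the augmented matrix:
R1 ← R1 / (2).
R2 ← R2 − 2·R1.
R3 ← R3 − 2·R1.
R4 ← R4 − 4·R1.
R2 ← R2 / (2).
R1 ← R1 − 1·R2.
R3 ← R3 − 2·R2.
R4 ← R4 + 10·R2.
Swap R3 and R4.
R3 ← R3 / (5).
R1 ← R1 + 2·R3.
R2 ← R2 − 1/2·R3.
R4 ← R4 / (-2).
R1 ← R1 + 72/5·R4.
R2 ← R2 − 11/10·R4.
R3 ← R3 + 51/5·R4.
Reading off the reduced rows gives x_1 = 4, x_2 = 2, x_3 = -3, x_4 = 2.

x_1 = 4, x_2 = 2, x_3 = -3, x_4 = 2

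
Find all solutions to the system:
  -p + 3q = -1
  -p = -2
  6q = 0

Row-reduce:
R1 ← R1 / (-1).
R2 ← R2 + 1·R1.
R2 ← R2 / (-3).
R1 ← R1 + 3·R2.
R3 ← R3 − 6·R2.
Row 3 reduces to 0 = -2, a contradiction. The system is inconsistent.

no solution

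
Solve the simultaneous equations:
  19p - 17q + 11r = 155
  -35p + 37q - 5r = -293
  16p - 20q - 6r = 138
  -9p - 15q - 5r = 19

Row-reduce the augmented matrix:
R1 ← R1 / (19).
R2 ← R2 + 35·R1.
R3 ← R3 − 16·R1.
R4 ← R4 + 9·R1.
R2 ← R2 / (108/19).
R1 ← R1 + 17/19·R2.
R3 ← R3 + 108/19·R2.
R4 ← R4 + 438/19·R2.
Swap R3 and R4.
R3 ← R3 / (559/9).
R1 ← R1 − 161/54·R3.
R2 ← R2 − 145/54·R3.
R4 reduces to 0 = 0, so the extra equation is consistent.
Reading off the reduced rows gives p = 4, q = -4, r = 1.

p = 4, q = -4, r = 1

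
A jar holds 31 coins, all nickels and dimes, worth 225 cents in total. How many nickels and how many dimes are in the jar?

Let n = nickels, d = dimes.
  n + d = 31
  5n + 10d = 225
Row-reduce the augmented matrix:
R2 ← R2 − 5·R1.
R2 ← R2 / (5).
R1 ← R1 − 1·R2.
Reading off the reduced rows gives n = 17, d = 14.

nickels: 17, dimes: 14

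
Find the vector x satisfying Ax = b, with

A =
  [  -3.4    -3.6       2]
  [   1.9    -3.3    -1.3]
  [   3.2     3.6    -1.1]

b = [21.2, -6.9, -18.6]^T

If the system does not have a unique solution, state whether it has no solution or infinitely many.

x_1 = -4, x_2 = -1, x_3 = 2

Row-reduce the augmented matrix:
R1 ← R1 / (-17/5).
R2 ← R2 − 19/10·R1.
R3 ← R3 − 16/5·R1.
R2 ← R2 / (-903/170).
R1 ← R1 − 18/17·R2.
R3 ← R3 − 18/85·R2.
R3 ← R3 / (2333/3010).
R1 ← R1 + 188/301·R3.
R2 ← R2 − 31/903·R3.
Reading off the reduced rows gives x_1 = -4, x_2 = -1, x_3 = 2.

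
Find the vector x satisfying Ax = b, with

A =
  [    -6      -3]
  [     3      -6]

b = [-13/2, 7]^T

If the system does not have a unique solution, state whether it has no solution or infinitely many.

x_1 = 4/3, x_2 = -1/2

Row-reduce the augmented matrix:
R1 ← R1 / (-6).
R2 ← R2 − 3·R1.
R2 ← R2 / (-15/2).
R1 ← R1 − 1/2·R2.
Reading off the reduced rows gives x_1 = 4/3, x_2 = -1/2.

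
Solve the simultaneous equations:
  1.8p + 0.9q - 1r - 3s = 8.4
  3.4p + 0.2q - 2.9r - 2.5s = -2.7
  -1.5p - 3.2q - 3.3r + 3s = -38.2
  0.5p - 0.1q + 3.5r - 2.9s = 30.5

p = 2, q = 2, r = 6, s = -3

Row-reduce the augmented matrix:
R1 ← R1 / (9/5).
R2 ← R2 − 17/5·R1.
R3 ← R3 + 3/2·R1.
R4 ← R4 − 1/2·R1.
R2 ← R2 / (-3/2).
R1 ← R1 − 1/2·R2.
R3 ← R3 + 49/20·R2.
R4 ← R4 + 7/20·R2.
R3 ← R3 / (-6701/2700).
R1 ← R1 + 241/270·R3.
R2 ← R2 − 91/135·R3.
R4 ← R4 − 10837/2700·R3.
R4 ← R4 / (-694329/67010).
R1 ← R1 − 7165/6701·R4.
R2 ← R2 + 22650/6701·R4.
R3 ← R3 − 12615/6701·R4.
Reading off the reduced rows gives p = 2, q = 2, r = 6, s = -3.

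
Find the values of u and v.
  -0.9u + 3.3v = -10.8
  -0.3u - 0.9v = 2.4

Row-reduce the augmented matrix:
R1 ← R1 / (-9/10).
R2 ← R2 + 3/10·R1.
R2 ← R2 / (-2).
R1 ← R1 + 11/3·R2.
Reading off the reduced rows gives u = 1, v = -3.

u = 1, v = -3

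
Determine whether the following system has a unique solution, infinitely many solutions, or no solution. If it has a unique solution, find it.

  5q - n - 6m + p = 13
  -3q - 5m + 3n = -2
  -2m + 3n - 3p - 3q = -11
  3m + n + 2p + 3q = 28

m = 1, n = 5, p = 4, q = 4

Row-reduce the augmented matrix:
R1 ← R1 / (-6).
R2 ← R2 + 5·R1.
R3 ← R3 + 2·R1.
R4 ← R4 − 3·R1.
R2 ← R2 / (23/6).
R1 ← R1 − 1/6·R2.
R3 ← R3 − 10/3·R2.
R4 ← R4 − 1/2·R2.
R3 ← R3 / (-60/23).
R1 ← R1 + 3/23·R3.
R2 ← R2 + 5/23·R3.
R4 ← R4 − 60/23·R3.
R4 ← R4 / (8).
R1 ← R1 + 3/5·R4.
R2 ← R2 + 2·R4.
R3 ← R3 + 3/5·R4.
Reading off the reduced rows gives m = 1, n = 5, p = 4, q = 4.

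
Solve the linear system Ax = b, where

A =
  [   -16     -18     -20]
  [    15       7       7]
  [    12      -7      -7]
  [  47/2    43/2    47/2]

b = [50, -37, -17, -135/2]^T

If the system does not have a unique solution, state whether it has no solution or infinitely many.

no solution

Row-reduce:
R1 ← R1 / (-16).
R2 ← R2 − 15·R1.
R3 ← R3 − 12·R1.
R4 ← R4 − 47/2·R1.
R2 ← R2 / (-79/8).
R1 ← R1 − 9/8·R2.
R3 ← R3 + 41/2·R2.
R4 ← R4 + 79/16·R2.
R3 ← R3 / (189/79).
R1 ← R1 + 7/79·R3.
R2 ← R2 − 94/79·R3.
Row 4 reduces to 0 = 1, a contradiction. The system is inconsistent.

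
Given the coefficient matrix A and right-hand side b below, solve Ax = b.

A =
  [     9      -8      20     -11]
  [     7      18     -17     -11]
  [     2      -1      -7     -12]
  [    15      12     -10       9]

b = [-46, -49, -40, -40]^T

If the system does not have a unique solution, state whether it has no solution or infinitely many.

Row-reduce the augmented matrix:
R1 ← R1 / (9).
R2 ← R2 − 7·R1.
R3 ← R3 − 2·R1.
R4 ← R4 − 15·R1.
R2 ← R2 / (218/9).
R1 ← R1 + 8/9·R2.
R3 ← R3 − 7/9·R2.
R4 ← R4 − 76/3·R2.
R3 ← R3 / (-2267/218).
R1 ← R1 − 112/109·R3.
R2 ← R2 + 293/218·R3.
R4 ← R4 + 1012/109·R3.
R4 ← R4 / (86942/2267).
R1 ← R1 + 5097/2267·R4.
R2 ← R2 − 2548/2267·R4.
R3 ← R3 − 2066/2267·R4.
Reading off the reduced rows gives x_1 = -4, x_2 = 1, x_3 = 1, x_4 = 2.

x_1 = -4, x_2 = 1, x_3 = 1, x_4 = 2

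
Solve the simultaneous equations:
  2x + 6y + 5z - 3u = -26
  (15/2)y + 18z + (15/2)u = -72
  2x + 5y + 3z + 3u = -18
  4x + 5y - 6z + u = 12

Row-reduce:
R1 ← R1 / (2).
R3 ← R3 − 2·R1.
R4 ← R4 − 4·R1.
R2 ← R2 / (15/2).
R1 ← R1 − 3·R2.
R3 ← R3 + 1·R2.
R4 ← R4 + 7·R2.
R3 ← R3 / (2/5).
R1 ← R1 + 47/10·R3.
R2 ← R2 − 12/5·R3.
R4 ← R4 − 4/5·R3.
Rank is 3 with 4 unknowns, leaving u free.

infinitely many solutions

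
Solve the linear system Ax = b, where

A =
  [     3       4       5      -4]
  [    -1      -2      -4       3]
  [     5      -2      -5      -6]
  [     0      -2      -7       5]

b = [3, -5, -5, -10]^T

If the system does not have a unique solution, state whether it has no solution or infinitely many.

no solution

Row-reduce:
R1 ← R1 / (3).
R2 ← R2 + 1·R1.
R3 ← R3 − 5·R1.
R2 ← R2 / (-2/3).
R1 ← R1 − 4/3·R2.
R3 ← R3 + 26/3·R2.
R4 ← R4 + 2·R2.
R3 ← R3 / (17).
R1 ← R1 + 3·R3.
R2 ← R2 − 7/2·R3.
Row 4 reduces to 0 = 2, a contradiction. The system is inconsistent.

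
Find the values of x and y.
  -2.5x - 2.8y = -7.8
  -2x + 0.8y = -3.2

x = 2, y = 1

Row-reduce the augmented matrix:
R1 ← R1 / (-5/2).
R2 ← R2 + 2·R1.
R2 ← R2 / (76/25).
R1 ← R1 − 28/25·R2.
Reading off the reduced rows gives x = 2, y = 1.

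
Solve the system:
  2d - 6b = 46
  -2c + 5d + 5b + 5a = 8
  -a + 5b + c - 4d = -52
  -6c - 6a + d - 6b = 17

a = 3, b = -6, c = 1, d = 5

Row-reduce the augmented matrix:
Swap R1 and R2.
R1 ← R1 / (5).
R3 ← R3 + 1·R1.
R4 ← R4 + 6·R1.
R2 ← R2 / (-6).
R1 ← R1 − 1·R2.
R3 ← R3 − 6·R2.
R3 ← R3 / (3/5).
R1 ← R1 + 2/5·R3.
R4 ← R4 + 42/5·R3.
R4 ← R4 / (-7).
R1 ← R1 − 2/3·R4.
R2 ← R2 + 1/3·R4.
R3 ← R3 + 5/3·R4.
Reading off the reduced rows gives a = 3, b = -6, c = 1, d = 5.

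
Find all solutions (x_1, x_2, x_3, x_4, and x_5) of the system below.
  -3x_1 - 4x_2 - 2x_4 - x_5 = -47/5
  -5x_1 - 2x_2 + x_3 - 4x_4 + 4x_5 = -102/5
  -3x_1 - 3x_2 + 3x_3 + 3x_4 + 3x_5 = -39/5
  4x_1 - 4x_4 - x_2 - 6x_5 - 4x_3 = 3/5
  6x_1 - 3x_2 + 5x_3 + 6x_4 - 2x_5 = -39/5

Row-reduce the augmented matrix:
R1 ← R1 / (-3).
R2 ← R2 + 5·R1.
R3 ← R3 + 3·R1.
R4 ← R4 − 4·R1.
R5 ← R5 − 6·R1.
R2 ← R2 / (14/3).
R1 ← R1 − 4/3·R2.
R3 ← R3 − 1·R2.
R4 ← R4 + 19/3·R2.
R5 ← R5 + 11·R2.
R3 ← R3 / (39/14).
R1 ← R1 + 2/7·R3.
R2 ← R2 − 3/14·R3.
R4 ← R4 + 37/14·R3.
R5 ← R5 − 103/14·R3.
R4 ← R4 / (-35/13).
R1 ← R1 − 18/13·R4.
R2 ← R2 + 7/13·R4.
R3 ← R3 − 24/13·R4.
R5 ← R5 + 171/13·R4.
R5 ← R5 / (-443/35).
R1 ← R1 − 19/35·R5.
R2 ← R2 − 2/5·R5.
R3 ← R3 − 107/35·R5.
R4 ← R4 + 39/35·R5.
Reading off the reduced rows gives x_1 = -2, x_2 = 3, x_3 = -2, x_4 = 3, x_5 = -13/5.

x_1 = -2, x_2 = 3, x_3 = -2, x_4 = 3, x_5 = -13/5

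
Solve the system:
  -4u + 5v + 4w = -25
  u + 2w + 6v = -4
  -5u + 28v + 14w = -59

no solution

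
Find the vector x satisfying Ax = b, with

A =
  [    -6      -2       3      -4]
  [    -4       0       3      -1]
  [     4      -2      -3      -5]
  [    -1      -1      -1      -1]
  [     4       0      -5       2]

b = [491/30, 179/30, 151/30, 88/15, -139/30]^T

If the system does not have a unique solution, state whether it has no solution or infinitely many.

Row-reduce the augmented matrix:
R1 ← R1 / (-6).
R2 ← R2 + 4·R1.
R3 ← R3 − 4·R1.
R4 ← R4 + 1·R1.
R5 ← R5 − 4·R1.
R2 ← R2 / (4/3).
R1 ← R1 − 1/3·R2.
R3 ← R3 + 10/3·R2.
R4 ← R4 + 2/3·R2.
R5 ← R5 + 4/3·R2.
R3 ← R3 / (3/2).
R1 ← R1 + 3/4·R3.
R2 ← R2 − 3/4·R3.
R4 ← R4 + 1·R3.
R5 ← R5 + 2·R3.
R4 ← R4 / (-11/6).
R1 ← R1 + 3/2·R4.
R2 ← R2 − 3·R4.
R3 ← R3 + 7/3·R4.
R5 ← R5 + 11/3·R4.
R5 reduces to 0 = 0, so the extra equation is consistent.
Reading off the reduced rows gives x_1 = -11/5, x_2 = -1/2, x_3 = -3/2, x_4 = -5/3.

x_1 = -11/5, x_2 = -1/2, x_3 = -3/2, x_4 = -5/3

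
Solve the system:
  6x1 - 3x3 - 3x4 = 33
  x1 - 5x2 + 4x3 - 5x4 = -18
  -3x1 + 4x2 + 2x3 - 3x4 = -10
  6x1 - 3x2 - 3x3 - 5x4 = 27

Row-reduce the augmented matrix:
R1 ← R1 / (6).
R2 ← R2 − 1·R1.
R3 ← R3 + 3·R1.
R4 ← R4 − 6·R1.
R2 ← R2 / (-5).
R3 ← R3 − 4·R2.
R4 ← R4 + 3·R2.
R3 ← R3 / (41/10).
R1 ← R1 + 1/2·R3.
R2 ← R2 + 9/10·R3.
R4 ← R4 + 27/10·R3.
R4 ← R4 / (-190/41).
R1 ← R1 + 61/41·R4.
R2 ← R2 + 36/41·R4.
R3 ← R3 + 81/41·R4.
Reading off the reduced rows gives x1 = 4, x2 = 2, x3 = -3, x4 = 0.

x1 = 4, x2 = 2, x3 = -3, x4 = 0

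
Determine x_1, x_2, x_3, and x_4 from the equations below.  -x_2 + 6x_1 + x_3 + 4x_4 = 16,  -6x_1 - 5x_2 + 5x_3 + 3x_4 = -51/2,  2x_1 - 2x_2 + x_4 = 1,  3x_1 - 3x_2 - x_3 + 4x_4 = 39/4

Row-reduce the augmented matrix:
R1 ← R1 / (6).
R2 ← R2 + 6·R1.
R3 ← R3 − 2·R1.
R4 ← R4 − 3·R1.
R2 ← R2 / (-6).
R1 ← R1 + 1/6·R2.
R3 ← R3 + 5/3·R2.
R4 ← R4 + 5/2·R2.
R3 ← R3 / (-2).
R2 ← R2 + 1·R3.
R4 ← R4 + 4·R3.
R4 ← R4 / (131/36).
R1 ← R1 − 17/36·R4.
R2 ← R2 + 1/36·R4.
R3 ← R3 − 41/36·R4.
Reading off the reduced rows gives x_1 = 7/4, x_2 = 5/2, x_3 = -2, x_4 = 5/2.

x_1 = 7/4, x_2 = 5/2, x_3 = -2, x_4 = 5/2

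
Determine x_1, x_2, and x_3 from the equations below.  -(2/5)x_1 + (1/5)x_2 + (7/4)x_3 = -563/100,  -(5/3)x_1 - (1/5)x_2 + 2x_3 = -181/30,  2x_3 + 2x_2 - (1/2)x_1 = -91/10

x_1 = 1/5, x_2 = -3/2, x_3 = -3

Row-reduce the augmented matrix:
R1 ← R1 / (-2/5).
R2 ← R2 + 5/3·R1.
R3 ← R3 + 1/2·R1.
R2 ← R2 / (-31/30).
R1 ← R1 + 1/2·R2.
R3 ← R3 − 7/4·R2.
R3 ← R3 / (-2269/248).
R1 ← R1 + 225/124·R3.
R2 ← R2 − 635/124·R3.
Reading off the reduced rows gives x_1 = 1/5, x_2 = -3/2, x_3 = -3.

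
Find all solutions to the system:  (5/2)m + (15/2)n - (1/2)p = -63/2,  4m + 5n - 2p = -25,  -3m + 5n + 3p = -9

no solution

Row-reduce:
R1 ← R1 / (5/2).
R2 ← R2 − 4·R1.
R3 ← R3 + 3·R1.
R2 ← R2 / (-7).
R1 ← R1 − 3·R2.
R3 ← R3 − 14·R2.
Row 3 reduces to 0 = 4, a contradiction. The system is inconsistent.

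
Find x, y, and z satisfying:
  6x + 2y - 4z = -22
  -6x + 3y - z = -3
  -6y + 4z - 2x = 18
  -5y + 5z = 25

x = 0, y = 1, z = 6

Row-reduce the augmented matrix:
R1 ← R1 / (6).
R2 ← R2 + 6·R1.
R3 ← R3 + 2·R1.
R2 ← R2 / (5).
R1 ← R1 − 1/3·R2.
R3 ← R3 + 16/3·R2.
R4 ← R4 + 5·R2.
R3 ← R3 / (-8/3).
R1 ← R1 + 1/3·R3.
R2 ← R2 + 1·R3.
R4 reduces to 0 = 0, so the extra equation is consistent.
Reading off the reduced rows gives x = 0, y = 1, z = 6.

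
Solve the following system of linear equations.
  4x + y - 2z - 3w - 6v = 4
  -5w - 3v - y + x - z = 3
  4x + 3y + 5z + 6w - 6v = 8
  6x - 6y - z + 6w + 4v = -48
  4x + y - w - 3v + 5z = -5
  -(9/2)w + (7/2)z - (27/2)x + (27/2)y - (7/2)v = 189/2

no solution

Row-reduce:
R1 ← R1 / (4).
R2 ← R2 − 1·R1.
R3 ← R3 − 4·R1.
R4 ← R4 − 6·R1.
R5 ← R5 − 4·R1.
R6 ← R6 + 27/2·R1.
R2 ← R2 / (-5/4).
R1 ← R1 − 1/4·R2.
R3 ← R3 − 2·R2.
R4 ← R4 + 15/2·R2.
R6 ← R6 − 135/8·R2.
R3 ← R3 / (31/5).
R1 ← R1 + 3/5·R3.
R2 ← R2 − 2/5·R3.
R4 ← R4 − 5·R3.
R5 ← R5 − 7·R3.
R6 ← R6 + 10·R3.
R4 ← R4 / (1061/31).
R1 ← R1 + 43/31·R4.
R2 ← R2 − 101/31·R4.
R3 ← R3 − 11/31·R4.
R5 ← R5 + 15/31·R4.
R6 ← R6 + 2122/31·R4.
R5 ← R5 / (6417/1061).
R1 ← R1 + 1127/1061·R5.
R2 ← R2 + 980/1061·R5.
R3 ← R3 + 674/1061·R5.
R4 ← R4 − 742/1061·R5.
Row 6 reduces to 0 = 3, a contradiction. The system is inconsistent.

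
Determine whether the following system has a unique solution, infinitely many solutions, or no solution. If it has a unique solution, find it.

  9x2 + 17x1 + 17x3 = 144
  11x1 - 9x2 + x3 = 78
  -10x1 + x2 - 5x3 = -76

x1 = 6, x2 = -1, x3 = 3

Row-reduce the augmented matrix:
R1 ← R1 / (17).
R2 ← R2 − 11·R1.
R3 ← R3 + 10·R1.
R2 ← R2 / (-252/17).
R1 ← R1 − 9/17·R2.
R3 ← R3 − 107/17·R2.
R3 ← R3 / (95/126).
R1 ← R1 − 9/14·R3.
R2 ← R2 − 85/126·R3.
Reading off the reduced rows gives x1 = 6, x2 = -1, x3 = 3.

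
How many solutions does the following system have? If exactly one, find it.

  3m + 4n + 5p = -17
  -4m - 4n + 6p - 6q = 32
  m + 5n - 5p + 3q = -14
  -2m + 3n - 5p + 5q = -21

m = -1, n = -1, p = -2, q = -6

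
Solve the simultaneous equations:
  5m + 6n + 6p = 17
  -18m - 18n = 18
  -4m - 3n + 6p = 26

infinitely many solutions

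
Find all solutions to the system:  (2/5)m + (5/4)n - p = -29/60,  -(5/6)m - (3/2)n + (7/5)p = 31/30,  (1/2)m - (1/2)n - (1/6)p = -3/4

Row-reduce the augmented matrix:
R1 ← R1 / (2/5).
R2 ← R2 + 5/6·R1.
R3 ← R3 − 1/2·R1.
R2 ← R2 / (53/48).
R1 ← R1 − 25/8·R2.
R3 ← R3 + 33/16·R2.
R3 ← R3 / (-307/1590).
R1 ← R1 + 30/53·R3.
R2 ← R2 + 164/265·R3.
Reading off the reduced rows gives m = -1, n = 1/3, p = 1/2.

m = -1, n = 1/3, p = 1/2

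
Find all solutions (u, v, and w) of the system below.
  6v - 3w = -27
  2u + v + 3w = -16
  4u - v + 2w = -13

u = -4, v = -5, w = -1

Row-reduce the augmented matrix:
Swap R1 and R2.
R1 ← R1 / (2).
R3 ← R3 − 4·R1.
R2 ← R2 / (6).
R1 ← R1 − 1/2·R2.
R3 ← R3 + 3·R2.
R3 ← R3 / (-11/2).
R1 ← R1 − 7/4·R3.
R2 ← R2 + 1/2·R3.
Reading off the reduced rows gives u = -4, v = -5, w = -1.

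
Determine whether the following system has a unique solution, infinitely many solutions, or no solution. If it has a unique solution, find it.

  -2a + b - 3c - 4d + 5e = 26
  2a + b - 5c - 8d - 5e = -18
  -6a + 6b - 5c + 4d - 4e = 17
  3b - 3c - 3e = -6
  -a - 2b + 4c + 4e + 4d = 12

infinitely many solutions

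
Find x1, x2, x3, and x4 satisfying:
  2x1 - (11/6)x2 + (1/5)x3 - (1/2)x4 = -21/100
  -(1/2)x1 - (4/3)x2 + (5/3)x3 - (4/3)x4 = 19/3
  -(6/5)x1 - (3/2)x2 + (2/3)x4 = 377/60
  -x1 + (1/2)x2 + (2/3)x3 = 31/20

x1 = -8/3, x2 = -5/2, x3 = 1/5, x4 = -1

Row-reduce the augmented matrix:
R1 ← R1 / (2).
R2 ← R2 + 1/2·R1.
R3 ← R3 + 6/5·R1.
R4 ← R4 + 1·R1.
R2 ← R2 / (-43/24).
R1 ← R1 + 11/12·R2.
R3 ← R3 + 13/5·R2.
R4 ← R4 + 5/12·R2.
R3 ← R3 / (-2549/1075).
R1 ← R1 + 502/645·R3.
R2 ← R2 + 206/215·R3.
R4 ← R4 − 79/215·R3.
R4 ← R4 / (1208/2549).
R1 ← R1 + 7315/22941·R4.
R2 ← R2 + 1448/7647·R4.
R3 ← R3 + 16015/15294·R4.
Reading off the reduced rows gives x1 = -8/3, x2 = -5/2, x3 = 1/5, x4 = -1.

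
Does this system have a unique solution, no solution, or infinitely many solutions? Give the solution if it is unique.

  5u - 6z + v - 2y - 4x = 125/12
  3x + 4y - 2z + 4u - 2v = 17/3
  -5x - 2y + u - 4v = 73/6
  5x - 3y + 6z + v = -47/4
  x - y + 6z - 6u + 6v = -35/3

Row-reduce the augmented matrix:
R1 ← R1 / (-4).
R2 ← R2 − 3·R1.
R3 ← R3 + 5·R1.
R4 ← R4 − 5·R1.
R5 ← R5 − 1·R1.
R2 ← R2 / (5/2).
R1 ← R1 − 1/2·R2.
R3 ← R3 − 1/2·R2.
R4 ← R4 + 11/2·R2.
R5 ← R5 + 3/2·R2.
R3 ← R3 / (44/5).
R1 ← R1 − 14/5·R3.
R2 ← R2 + 13/5·R3.
R4 ← R4 + 79/5·R3.
R5 ← R5 − 3/5·R3.
R4 ← R4 / (122/11).
R1 ← R1 + 7/11·R4.
R2 ← R2 − 12/11·R4.
R3 ← R3 + 17/22·R4.
R5 ← R5 − 4/11·R4.
R5 ← R5 / (1501/244).
R1 ← R1 − 511/488·R5.
R2 ← R2 + 255/244·R5.
R3 ← R3 + 1199/976·R5.
R4 ← R4 + 417/488·R5.
Reading off the reduced rows gives x = -5/2, y = 5/3, z = 1, u = 2, v = -1/4.

x = -5/2, y = 5/3, z = 1, u = 2, v = -1/4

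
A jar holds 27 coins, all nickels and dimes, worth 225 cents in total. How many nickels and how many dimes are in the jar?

nickels: 9, dimes: 18

Let n = nickels, d = dimes.
  n + d = 27
  5n + 10d = 225
Row-reduce the augmented matrix:
R2 ← R2 − 5·R1.
R2 ← R2 / (5).
R1 ← R1 − 1·R2.
Reading off the reduced rows gives n = 9, d = 18.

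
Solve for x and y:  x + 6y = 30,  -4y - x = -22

x = 6, y = 4

From equation 1: x = 30 − 6·y.
Substitute into equation 2 and solve: y = 4.
Then x = 6.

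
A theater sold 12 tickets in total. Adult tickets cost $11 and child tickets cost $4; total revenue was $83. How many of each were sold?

Let a = adult tickets, c = child tickets.
  a + c = 12
  11a + 4c = 83
Row-reduce the augmented matrix:
R2 ← R2 − 11·R1.
R2 ← R2 / (-7).
R1 ← R1 − 1·R2.
Reading off the reduced rows gives a = 5, c = 7.

adult tickets: 5, child tickets: 7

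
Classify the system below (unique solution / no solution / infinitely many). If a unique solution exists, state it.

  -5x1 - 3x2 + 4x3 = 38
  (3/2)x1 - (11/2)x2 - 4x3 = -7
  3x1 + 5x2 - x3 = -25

Row-reduce:
R1 ← R1 / (-5).
R2 ← R2 − 3/2·R1.
R3 ← R3 − 3·R1.
R2 ← R2 / (-32/5).
R1 ← R1 − 3/5·R2.
R3 ← R3 − 16/5·R2.
Rank is 2 with 3 unknowns, leaving x3 free.

infinitely many solutions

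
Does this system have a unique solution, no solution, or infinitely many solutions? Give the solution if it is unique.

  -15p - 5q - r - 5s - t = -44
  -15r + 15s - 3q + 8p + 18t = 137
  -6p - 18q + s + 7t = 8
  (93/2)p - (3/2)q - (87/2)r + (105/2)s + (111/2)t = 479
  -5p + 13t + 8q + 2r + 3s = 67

Row-reduce:
R1 ← R1 / (-15).
R2 ← R2 − 8·R1.
R3 ← R3 + 6·R1.
R4 ← R4 − 93/2·R1.
R5 ← R5 + 5·R1.
R2 ← R2 / (-17/3).
R1 ← R1 − 1/3·R2.
R3 ← R3 + 16·R2.
R4 ← R4 + 17·R2.
R5 ← R5 − 29/3·R2.
R3 ← R3 / (3762/85).
R1 ← R1 + 72/85·R3.
R2 ← R2 − 233/85·R3.
R5 ← R5 + 2054/85·R3.
Swap R4 and R5.
R4 ← R4 / (15670/1881).
R1 ← R1 − 94/209·R4.
R2 ← R2 + 773/3762·R4.
R3 ← R3 + 2705/3762·R4.
Row 5 reduces to 0 = 2, a contradiction. The system is inconsistent.

no solution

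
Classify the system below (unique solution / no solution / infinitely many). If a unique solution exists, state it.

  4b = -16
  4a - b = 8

a = 1, b = -4

From equation 2: b = -8 + 4·a.
Substitute into equation 1 and solve: a = 1.
Then b = -4.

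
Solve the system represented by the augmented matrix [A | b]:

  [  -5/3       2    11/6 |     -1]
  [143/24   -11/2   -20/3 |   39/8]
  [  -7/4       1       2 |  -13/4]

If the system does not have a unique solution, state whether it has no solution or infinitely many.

no solution

Row-reduce:
R1 ← R1 / (-5/3).
R2 ← R2 − 143/24·R1.
R3 ← R3 + 7/4·R1.
R2 ← R2 / (33/20).
R1 ← R1 + 6/5·R2.
R3 ← R3 + 11/10·R2.
Row 3 reduces to 0 = -4/3, a contradiction. The system is inconsistent.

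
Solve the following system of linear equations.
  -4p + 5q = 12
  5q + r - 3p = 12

infinitely many solutions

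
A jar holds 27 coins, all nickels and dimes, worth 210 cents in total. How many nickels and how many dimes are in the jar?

nickels: 12, dimes: 15

Let n = nickels, d = dimes.
  n + d = 27
  10d + 5n = 210
From equation 1: n = 27 − d.
Substitute into equation 2 and solve: d = 15.
Then n = 12.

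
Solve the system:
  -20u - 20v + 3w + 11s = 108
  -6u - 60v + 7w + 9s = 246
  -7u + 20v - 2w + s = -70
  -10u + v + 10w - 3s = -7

no solution

Row-reduce:
R1 ← R1 / (-20).
R2 ← R2 + 6·R1.
R3 ← R3 + 7·R1.
R4 ← R4 + 10·R1.
R2 ← R2 / (-54).
R1 ← R1 − 1·R2.
R3 ← R3 − 27·R2.
R4 ← R4 − 11·R2.
Swap R3 and R4.
R3 ← R3 / (5261/540).
R1 ← R1 + 1/27·R3.
R2 ← R2 + 61/540·R3.
Row 4 reduces to 0 = -1, a contradiction. The system is inconsistent.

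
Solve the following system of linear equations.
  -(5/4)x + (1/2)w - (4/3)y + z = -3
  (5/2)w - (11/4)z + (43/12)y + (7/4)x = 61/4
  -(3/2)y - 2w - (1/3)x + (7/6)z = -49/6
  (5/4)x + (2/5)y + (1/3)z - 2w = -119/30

Row-reduce:
R1 ← R1 / (-5/4).
R2 ← R2 − 7/4·R1.
R3 ← R3 + 1/3·R1.
R4 ← R4 − 5/4·R1.
R2 ← R2 / (103/60).
R1 ← R1 − 16/15·R2.
R3 ← R3 + 103/90·R2.
R4 ← R4 + 14/15·R2.
Swap R3 and R4.
R3 ← R3 / (926/1545).
R1 ← R1 − 4/103·R3.
R2 ← R2 + 81/103·R3.
Rank is 3 with 4 unknowns, leaving w free.

infinitely many solutions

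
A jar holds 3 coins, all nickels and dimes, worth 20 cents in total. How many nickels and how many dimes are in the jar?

nickels: 2, dimes: 1

Let n = nickels, d = dimes.
  n + d = 3
  5n + 10d = 20
Row-reduce the augmented matrix:
R2 ← R2 − 5·R1.
R2 ← R2 / (5).
R1 ← R1 − 1·R2.
Reading off the reduced rows gives n = 2, d = 1.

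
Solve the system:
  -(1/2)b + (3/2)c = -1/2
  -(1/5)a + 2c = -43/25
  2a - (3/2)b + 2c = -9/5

a = -7/5, b = -2, c = -1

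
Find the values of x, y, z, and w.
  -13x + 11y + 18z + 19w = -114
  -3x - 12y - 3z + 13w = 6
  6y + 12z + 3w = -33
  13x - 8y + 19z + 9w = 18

Row-reduce the augmented matrix:
R1 ← R1 / (-13).
R2 ← R2 + 3·R1.
R4 ← R4 − 13·R1.
R2 ← R2 / (-189/13).
R1 ← R1 + 11/13·R2.
R3 ← R3 − 6·R2.
R4 ← R4 − 3·R2.
R3 ← R3 / (190/21).
R1 ← R1 + 61/63·R3.
R2 ← R2 − 31/63·R3.
R4 ← R4 − 746/21·R3.
R4 ← R4 / (1151/285).
R1 ← R1 + 719/570·R4.
R2 ← R2 + 541/570·R4.
R3 ← R3 − 413/570·R4.
Reading off the reduced rows gives x = 1, y = -4, z = 0, w = -3.

x = 1, y = -4, z = 0, w = -3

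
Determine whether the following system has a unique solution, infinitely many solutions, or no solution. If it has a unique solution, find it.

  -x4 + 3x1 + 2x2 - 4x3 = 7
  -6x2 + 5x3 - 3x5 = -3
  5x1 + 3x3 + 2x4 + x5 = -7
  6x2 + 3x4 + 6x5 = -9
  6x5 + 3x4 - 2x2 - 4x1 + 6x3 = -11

Row-reduce the augmented matrix:
R1 ← R1 / (3).
R3 ← R3 − 5·R1.
R5 ← R5 + 4·R1.
R2 ← R2 / (-6).
R1 ← R1 − 2/3·R2.
R3 ← R3 + 10/3·R2.
R4 ← R4 − 6·R2.
R5 ← R5 − 2/3·R2.
R3 ← R3 / (62/9).
R1 ← R1 + 7/9·R3.
R2 ← R2 + 5/6·R3.
R4 ← R4 − 5·R3.
R5 ← R5 − 11/9·R3.
R4 ← R4 / (21/62).
R1 ← R1 − 5/62·R4.
R2 ← R2 − 55/124·R4.
R3 ← R3 − 33/62·R4.
R5 ← R5 − 63/62·R4.
R5 ← R5 / (2).
R1 ← R1 + 2/7·R5.
R2 ← R2 + 4/7·R5.
R3 ← R3 + 9/7·R5.
R4 ← R4 − 22/7·R5.
Reading off the reduced rows gives x1 = 0, x2 = -2, x3 = -3, x4 = 1, x5 = 0.

x1 = 0, x2 = -2, x3 = -3, x4 = 1, x5 = 0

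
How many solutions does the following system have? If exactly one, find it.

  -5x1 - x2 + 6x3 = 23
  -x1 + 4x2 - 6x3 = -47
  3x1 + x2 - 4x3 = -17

x1 = 3, x2 = -2, x3 = 6

Row-reduce the augmented matrix:
R1 ← R1 / (-5).
R2 ← R2 + 1·R1.
R3 ← R3 − 3·R1.
R2 ← R2 / (21/5).
R1 ← R1 − 1/5·R2.
R3 ← R3 − 2/5·R2.
R3 ← R3 / (2/7).
R1 ← R1 + 6/7·R3.
R2 ← R2 + 12/7·R3.
Reading off the reduced rows gives x1 = 3, x2 = -2, x3 = 6.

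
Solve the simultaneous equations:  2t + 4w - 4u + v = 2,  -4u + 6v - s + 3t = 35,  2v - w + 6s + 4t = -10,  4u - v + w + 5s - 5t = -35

Row-reduce:
R1 ← R1 / (-4).
R2 ← R2 + 4·R1.
R4 ← R4 − 4·R1.
R2 ← R2 / (5).
R1 ← R1 + 1/4·R2.
R3 ← R3 − 2·R2.
R3 ← R3 / (3/5).
R1 ← R1 + 6/5·R3.
R2 ← R2 + 4/5·R3.
R4 ← R4 − 5·R3.
R4 ← R4 / (-145/3).
R1 ← R1 − 51/4·R4.
R2 ← R2 − 25/3·R4.
R3 ← R3 − 32/3·R4.
Rank is 4 with 5 unknowns, leaving t free.

infinitely many solutions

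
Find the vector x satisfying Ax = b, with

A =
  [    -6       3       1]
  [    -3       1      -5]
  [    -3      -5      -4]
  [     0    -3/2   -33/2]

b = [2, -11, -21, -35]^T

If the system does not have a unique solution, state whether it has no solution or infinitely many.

no solution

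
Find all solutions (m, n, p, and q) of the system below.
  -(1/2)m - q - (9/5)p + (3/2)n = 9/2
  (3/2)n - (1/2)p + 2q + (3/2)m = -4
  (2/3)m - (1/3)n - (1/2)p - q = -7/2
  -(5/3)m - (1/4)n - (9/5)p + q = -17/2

Row-reduce the augmented matrix:
R1 ← R1 / (-1/2).
R2 ← R2 − 3/2·R1.
R3 ← R3 − 2/3·R1.
R4 ← R4 + 5/3·R1.
R2 ← R2 / (6).
R1 ← R1 + 3·R2.
R3 ← R3 − 5/3·R2.
R4 ← R4 + 21/4·R2.
R3 ← R3 / (-227/180).
R1 ← R1 − 13/20·R3.
R2 ← R2 + 59/60·R3.
R4 ← R4 + 77/80·R3.
R4 ← R4 / (6847/1362).
R1 ← R1 − 100/227·R4.
R2 ← R2 − 326/227·R4.
R3 ← R3 − 370/227·R4.
Reading off the reduced rows gives m = -3, n = 6, p = 5, q = -3.

m = -3, n = 6, p = 5, q = -3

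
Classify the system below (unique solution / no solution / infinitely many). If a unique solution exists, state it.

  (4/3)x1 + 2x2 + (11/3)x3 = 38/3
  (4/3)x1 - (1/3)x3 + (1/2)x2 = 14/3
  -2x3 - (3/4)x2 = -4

Row-reduce:
R1 ← R1 / (4/3).
R2 ← R2 − 4/3·R1.
R2 ← R2 / (-3/2).
R1 ← R1 − 3/2·R2.
R3 ← R3 + 3/4·R2.
Rank is 2 with 3 unknowns, leaving x3 free.

infinitely many solutions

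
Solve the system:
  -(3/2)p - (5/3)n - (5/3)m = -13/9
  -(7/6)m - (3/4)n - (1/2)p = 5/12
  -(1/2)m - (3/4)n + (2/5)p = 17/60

Row-reduce the augmented matrix:
R1 ← R1 / (-5/3).
R2 ← R2 + 7/6·R1.
R3 ← R3 + 1/2·R1.
R2 ← R2 / (5/12).
R1 ← R1 − 1·R2.
R3 ← R3 + 1/4·R2.
R3 ← R3 / (59/50).
R1 ← R1 + 21/50·R3.
R2 ← R2 − 33/25·R3.
Reading off the reduced rows gives m = -2, n = 5/3, p = 4/3.

m = -2, n = 5/3, p = 4/3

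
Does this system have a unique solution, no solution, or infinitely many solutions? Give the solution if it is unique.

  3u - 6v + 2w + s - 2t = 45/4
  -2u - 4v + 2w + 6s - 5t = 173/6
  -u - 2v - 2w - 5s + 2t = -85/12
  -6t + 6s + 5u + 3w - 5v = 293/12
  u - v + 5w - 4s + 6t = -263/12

Row-reduce the augmented matrix:
R1 ← R1 / (3).
R2 ← R2 + 2·R1.
R3 ← R3 + 1·R1.
R4 ← R4 − 5·R1.
R5 ← R5 − 1·R1.
R2 ← R2 / (-8).
R1 ← R1 + 2·R2.
R3 ← R3 + 4·R2.
R4 ← R4 − 5·R2.
R5 ← R5 − 1·R2.
R3 ← R3 / (-3).
R1 ← R1 + 1/6·R3.
R2 ← R2 + 5/12·R3.
R4 ← R4 − 7/4·R3.
R5 ← R5 − 19/4·R3.
R4 ← R4 / (23/6).
R1 ← R1 + 8/9·R4.
R2 ← R2 − 5/18·R4.
R3 ← R3 − 8/3·R4.
R5 ← R5 + 97/6·R4.
R5 ← R5 / (-89/23).
R1 ← R1 + 6/23·R5.
R2 ← R2 − 21/46·R5.
R3 ← R3 − 59/46·R5.
R4 ← R4 + 24/23·R5.
Reading off the reduced rows gives u = -5/4, v = -4/3, w = 0, s = 1, t = -3.

u = -5/4, v = -4/3, w = 0, s = 1, t = -3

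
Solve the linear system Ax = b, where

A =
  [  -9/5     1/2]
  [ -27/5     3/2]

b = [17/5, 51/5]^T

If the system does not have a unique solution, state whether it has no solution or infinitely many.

infinitely many solutions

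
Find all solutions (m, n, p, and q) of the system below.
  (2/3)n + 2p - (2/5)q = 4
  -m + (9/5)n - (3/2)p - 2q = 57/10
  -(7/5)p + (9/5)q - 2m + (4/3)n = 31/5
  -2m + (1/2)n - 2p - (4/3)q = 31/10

m = -9/5, n = 3, p = 1, q = 0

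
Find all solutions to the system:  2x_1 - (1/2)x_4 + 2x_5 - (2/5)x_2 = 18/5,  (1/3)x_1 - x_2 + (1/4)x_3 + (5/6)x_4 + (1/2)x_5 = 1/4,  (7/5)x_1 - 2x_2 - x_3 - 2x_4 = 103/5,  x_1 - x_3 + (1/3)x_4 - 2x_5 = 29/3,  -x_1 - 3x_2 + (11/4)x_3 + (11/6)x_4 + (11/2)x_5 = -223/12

Row-reduce:
R1 ← R1 / (2).
R2 ← R2 − 1/3·R1.
R3 ← R3 − 7/5·R1.
R4 ← R4 − 1·R1.
R5 ← R5 + 1·R1.
R2 ← R2 / (-14/15).
R1 ← R1 + 1/5·R2.
R3 ← R3 + 43/25·R2.
R4 ← R4 − 1/5·R2.
R5 ← R5 + 16/5·R2.
R3 ← R3 / (-409/280).
R1 ← R1 + 3/56·R3.
R2 ← R2 + 15/56·R3.
R4 ← R4 + 53/56·R3.
R5 ← R5 − 53/28·R3.
R4 ← R4 / (7223/2454).
R1 ← R1 + 265/818·R4.
R2 ← R2 + 605/1636·R4.
R3 ← R3 − 935/409·R4.
R5 ← R5 + 7223/1227·R4.
Rank is 4 with 5 unknowns, leaving x_5 free.

infinitely many solutions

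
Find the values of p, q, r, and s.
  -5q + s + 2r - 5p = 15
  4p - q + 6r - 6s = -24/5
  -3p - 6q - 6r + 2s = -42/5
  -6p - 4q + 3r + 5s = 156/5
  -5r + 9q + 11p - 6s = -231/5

p = -6/5, q = 0, r = 3, s = 3

Row-reduce the augmented matrix:
R1 ← R1 / (-5).
R2 ← R2 − 4·R1.
R3 ← R3 + 3·R1.
R4 ← R4 + 6·R1.
R5 ← R5 − 11·R1.
R2 ← R2 / (-5).
R1 ← R1 − 1·R2.
R3 ← R3 + 3·R2.
R4 ← R4 − 2·R2.
R5 ← R5 + 2·R2.
R3 ← R3 / (-294/25).
R1 ← R1 − 28/25·R3.
R2 ← R2 + 38/25·R3.
R4 ← R4 − 91/25·R3.
R5 ← R5 + 91/25·R3.
R4 ← R4 / (131/42).
R1 ← R1 + 17/21·R4.
R2 ← R2 − 67/147·R4.
R3 ← R3 + 113/294·R4.
R5 ← R5 + 131/42·R4.
R5 reduces to 0 = 0, so the extra equation is consistent.
Reading off the reduced rows gives p = -6/5, q = 0, r = 3, s = 3.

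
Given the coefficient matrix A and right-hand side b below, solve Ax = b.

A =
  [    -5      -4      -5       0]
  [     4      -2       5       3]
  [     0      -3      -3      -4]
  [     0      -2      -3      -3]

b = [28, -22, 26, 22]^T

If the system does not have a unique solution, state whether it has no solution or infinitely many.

x_1 = 0, x_2 = -2, x_3 = -4, x_4 = -2

Row-reduce the augmented matrix:
R1 ← R1 / (-5).
R2 ← R2 − 4·R1.
R2 ← R2 / (-26/5).
R1 ← R1 − 4/5·R2.
R3 ← R3 + 3·R2.
R4 ← R4 + 2·R2.
R3 ← R3 / (-93/26).
R1 ← R1 − 15/13·R3.
R2 ← R2 + 5/26·R3.
R4 ← R4 + 44/13·R3.
R4 ← R4 / (118/93).
R1 ← R1 + 43/31·R4.
R2 ← R2 + 25/93·R4.
R3 ← R3 − 149/93·R4.
Reading off the reduced rows gives x_1 = 0, x_2 = -2, x_3 = -4, x_4 = -2.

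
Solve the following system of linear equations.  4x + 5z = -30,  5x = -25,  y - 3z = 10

Row-reduce the augmented matrix:
R1 ← R1 / (4).
R2 ← R2 − 5·R1.
Swap R2 and R3.
R3 ← R3 / (-25/4).
R1 ← R1 − 5/4·R3.
R2 ← R2 + 3·R3.
Reading off the reduced rows gives x = -5, y = 4, z = -2.

x = -5, y = 4, z = -2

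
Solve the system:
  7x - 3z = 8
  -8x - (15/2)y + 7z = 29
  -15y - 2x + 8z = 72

no solution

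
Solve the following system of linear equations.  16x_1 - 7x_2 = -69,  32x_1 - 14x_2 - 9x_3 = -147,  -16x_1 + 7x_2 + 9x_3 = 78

Row-reduce:
R1 ← R1 / (16).
R2 ← R2 − 32·R1.
R3 ← R3 + 16·R1.
R2 ← R2 / (-9).
R3 ← R3 − 9·R2.
Rank is 2 with 3 unknowns, leaving x_2 free.

infinitely many solutions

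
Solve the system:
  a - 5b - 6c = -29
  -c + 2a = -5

infinitely many solutions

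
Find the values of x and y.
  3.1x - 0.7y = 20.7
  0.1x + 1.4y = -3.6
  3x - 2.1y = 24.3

x = 6, y = -3

Row-reduce the augmented matrix:
R1 ← R1 / (31/10).
R2 ← R2 − 1/10·R1.
R3 ← R3 − 3·R1.
R2 ← R2 / (441/310).
R1 ← R1 + 7/31·R2.
R3 ← R3 + 441/310·R2.
R3 reduces to 0 = 0, so the extra equation is consistent.
Reading off the reduced rows gives x = 6, y = -3.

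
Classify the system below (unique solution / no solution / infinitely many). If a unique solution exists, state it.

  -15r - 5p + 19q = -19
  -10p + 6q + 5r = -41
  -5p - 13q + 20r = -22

infinitely many solutions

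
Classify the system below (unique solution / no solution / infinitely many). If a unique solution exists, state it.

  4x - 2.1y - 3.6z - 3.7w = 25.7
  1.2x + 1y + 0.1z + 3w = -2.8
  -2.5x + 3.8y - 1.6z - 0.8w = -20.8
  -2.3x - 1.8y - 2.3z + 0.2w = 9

Row-reduce the augmented matrix:
R1 ← R1 / (4).
R2 ← R2 − 6/5·R1.
R3 ← R3 + 5/2·R1.
R4 ← R4 + 23/10·R1.
R2 ← R2 / (163/100).
R1 ← R1 + 21/40·R2.
R3 ← R3 − 199/80·R2.
R4 ← R4 + 1203/400·R2.
R3 ← R3 / (-36843/6520).
R1 ← R1 + 339/652·R3.
R2 ← R2 − 118/163·R3.
R4 ← R4 + 14297/6520·R3.
R4 ← R4 / (570917/61405).
R1 ← R1 − 15502/12281·R4.
R2 ← R2 − 16201/12281·R4.
R3 ← R3 − 20396/12281·R4.
Reading off the reduced rows gives x = 2, y = -5, z = -2, w = 0.

x = 2, y = -5, z = -2, w = 0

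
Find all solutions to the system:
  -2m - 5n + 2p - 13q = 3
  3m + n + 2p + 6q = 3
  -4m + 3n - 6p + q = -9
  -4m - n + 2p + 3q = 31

Row-reduce:
R1 ← R1 / (-2).
R2 ← R2 − 3·R1.
R3 ← R3 + 4·R1.
R4 ← R4 + 4·R1.
R2 ← R2 / (-13/2).
R1 ← R1 − 5/2·R2.
R3 ← R3 − 13·R2.
R4 ← R4 − 9·R2.
Swap R3 and R4.
R3 ← R3 / (64/13).
R1 ← R1 − 12/13·R3.
R2 ← R2 + 10/13·R3.
Rank is 3 with 4 unknowns, leaving q free.

infinitely many solutions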